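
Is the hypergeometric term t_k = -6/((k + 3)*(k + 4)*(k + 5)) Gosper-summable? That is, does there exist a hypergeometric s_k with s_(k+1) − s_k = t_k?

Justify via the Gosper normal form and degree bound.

Yes. s_k = k*(-k - 7)/(4*(k + 3)*(k + 4)).

Compute t_(k+1)/t_k: get (k + 3)/(k + 6).
A = k + 3, B = k + 6, C = 1.
Solve (k + 3)·f(k+1) − (k + 5)·f(k) = 1.
d = 2 from the (1,1,0) case.
Coefficient equations give f(k) = k*(k + 7)/24.
Certificate R = B(k−1)f/C = k*(k + 5)*(k + 7)/24 gives s_k = k*(-k - 7)/(4*(k + 3)*(k + 4)).
s_(k+1) − s_k = -6/(k**3 + 12*k**2 + 47*k + 60) = t_k.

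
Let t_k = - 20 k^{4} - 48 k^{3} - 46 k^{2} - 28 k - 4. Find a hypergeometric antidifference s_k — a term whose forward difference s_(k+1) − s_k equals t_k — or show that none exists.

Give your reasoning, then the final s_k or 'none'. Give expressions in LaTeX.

s_k = k \left(- 4 k^{4} - 2 k^{3} + 2 k^{2} - 3 k + 3\right)

Step 1: r(k) = (10*k**4 + 64*k**3 + 155*k**2 + 172*k + 73)/(10*k**4 + 24*k**3 + 23*k**2 + 14*k + 2).
Normal form (A,B,C) = (1, 1, k**4 + 12*k**3/5 + 23*k**2/10 + 7*k/5 + 1/5).
Set up (1)·f(k+1) − (1)·f(k) − (k**4 + 12*k**3/5 + 23*k**2/10 + 7*k/5 + 1/5) = 0.
deg f ≤ 5 (via 0,0,4).
Solve for f: f(k) = k*(4*k**4 + 2*k**3 - 2*k**2 + 3*k - 3)/20 (degree 5 ≤ 5).
So s_k = (B(k−1)f/C)·t_k = (k*(4*k**4 + 2*k**3 - 2*k**2 + 3*k - 3)/(2*(10*k**4 + 24*k**3 + 23*k**2 + 14*k + 2)))·t_k = k*(-4*k**4 - 2*k**3 + 2*k**2 - 3*k + 3).
s_(k+1) − s_k = -20*k**4 - 48*k**3 - 46*k**2 - 28*k - 4 = t_k.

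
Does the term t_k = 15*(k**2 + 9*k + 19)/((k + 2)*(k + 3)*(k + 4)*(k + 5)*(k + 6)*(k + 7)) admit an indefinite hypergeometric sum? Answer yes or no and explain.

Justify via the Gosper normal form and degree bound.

t_(k+1)/t_k = (k + 2)*(9*k + (k + 1)**2 + 28)/((k + 8)*(k**2 + 9*k + 19)).
Take A(k)=k + 2, B(k)=k + 8, C(k)=k**2 + 9*k + 19.
Need (k + 2)·f(k+1) − (k + 7)·f(k) = k**2 + 9*k + 19.
d = 5 from the (1,1,2) case.
Solving with deg f ≤ 5: f(k) = k*(k + 3)*(k + 5)*(k**2 + 12*k + 44)/144.
Certificate R = B(k−1)f/C = k*(k + 3)*(k + 5)*(k + 7)*(k**2 + 12*k + 44)/(144*(k**2 + 9*k + 19)) gives s_k = 5*k*(k**2 + 12*k + 44)/(48*(k**3 + 12*k**2 + 44*k + 48)).
s_(k+1) − s_k = 15*(k**2 + 9*k + 19)/(k**6 + 27*k**5 + 295*k**4 + 1665*k**3 + 5104*k**2 + 8028*k + 5040) = t_k.

Yes. s_k = 5*k*(k**2 + 12*k + 44)/(48*(k**3 + 12*k**2 + 44*k + 48)).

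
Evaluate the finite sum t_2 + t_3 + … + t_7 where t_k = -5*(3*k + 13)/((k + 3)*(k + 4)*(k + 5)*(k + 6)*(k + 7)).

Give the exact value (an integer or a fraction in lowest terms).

The ratio is (k + 3)*(3*k + 16)/((k + 8)*(3*k + 13)).
Take A(k)=k + 3, B(k)=k + 8, C(k)=k + 13/3.
Key eq: (k + 3)·f(k+1) = (k + 7)·f(k) + (k + 13/3).
Bound: deg f ≤ 4.
Solving with deg f ≤ 4: f(k) = k*(k + 4)*(k**2 + 14*k + 63)/270.
Certificate R = B(k−1)f/C = k*(k + 4)*(k + 7)*(k**2 + 14*k + 63)/(90*(3*k + 13)) gives s_k = k*(-k**2 - 14*k - 63)/(18*(k**3 + 14*k**2 + 63*k + 90)).
Check: Δs_k = 5*(-3*k - 13)/(k**5 + 25*k**4 + 245*k**3 + 1175*k**2 + 2754*k + 2520). ✓
Sum = s_(8) − s_(2); s_(8) = -478/9009, s_(2) = -19/504 ⇒ -123/8008.

Σ = -123/8008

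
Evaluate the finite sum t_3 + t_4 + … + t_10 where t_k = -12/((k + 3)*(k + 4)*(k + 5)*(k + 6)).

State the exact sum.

Σ = -3/280

The ratio is (k + 3)/(k + 7).
Gosper form: A/B · C(k+1)/C(k) with A=k + 3, B=k + 7, C=1.
Need (k + 3)·f(k+1) − (k + 6)·f(k) = 1.
d = 3 from the (1,1,0) case.
Solving with deg f ≤ 3: f(k) = k*(k**2 + 12*k + 47)/180.
Get s_k = R·t_k = k*(-k**2 - 12*k - 47)/(15*(k + 3)*(k + 4)*(k + 5)) with R(k) = B(k−1)f(k)/C(k) = k*(k + 6)*(k**2 + 12*k + 47)/180.
Check: Δs_k = -12/(k**4 + 18*k**3 + 119*k**2 + 342*k + 360). ✓
Σ_(k=3)^(10) t_k = s_(11) − s_(3) = -11/168 − (-23/420) = -3/280.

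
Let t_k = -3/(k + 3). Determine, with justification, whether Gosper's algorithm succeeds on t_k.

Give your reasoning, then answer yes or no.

Step 1: r(k) = (k + 3)/(k + 4).
So A=k + 3 and B=k + 4, with C=1.
f must satisfy (k + 3)·f(k+1) − (k + 3)·f(k) = 1.
d = 0 from the (1,1,0) case.
Put f(k) = c0: A·f(k+1) − B(k−1)·f(k) − C = -1; need -1 = 0 — inconsistent ⇒ no f, not summable.

No — the linear system for f has no solution.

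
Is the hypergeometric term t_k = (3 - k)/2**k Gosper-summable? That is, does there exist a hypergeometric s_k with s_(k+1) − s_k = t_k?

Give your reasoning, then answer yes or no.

r(k) = (k - 2)/(2*(k - 3)) after simplifying.
Gosper form: A/B · C(k+1)/C(k) with A=1/2, B=1, C=k - 3.
f must satisfy (1/2)·f(k+1) − (1)·f(k) = k - 3.
Bound: deg f ≤ 1.
A polynomial solution: f(k) = -2*(k - 2).
Then R = B(k−1)f/C = -2*(k - 2)/(k - 3), so s_k = R(k)·t_k = 2**(1 - k)*(k - 2).
s_(k+1) − s_k = (3 - k)/2**k = t_k.

Yes. s_k = 2**(1 - k)*(k - 2).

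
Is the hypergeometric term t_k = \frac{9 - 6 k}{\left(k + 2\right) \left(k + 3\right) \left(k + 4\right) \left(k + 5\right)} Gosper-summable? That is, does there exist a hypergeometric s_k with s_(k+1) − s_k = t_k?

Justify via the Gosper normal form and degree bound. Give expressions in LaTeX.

Ratio r(k) = (k + 2)*(2*k - 1)/((k + 6)*(2*k - 3)).
Take A(k)=k + 2, B(k)=k + 6, C(k)=k - 3/2.
Set up (k + 2)·f(k+1) − (k + 5)·f(k) − (k - 3/2) = 0.
deg f ≤ 3 (via 1,1,1).
Coefficient equations give f(k) = -k*(k**2 + 9*k + 98)/144.
R(k) = B(k−1)·f(k)/C(k) = -k*(k + 5)*(k**2 + 9*k + 98)/(72*(2*k - 3)); s_k = R·t_k = k*(k**2 + 9*k + 98)/(24*(k + 2)*(k + 3)*(k + 4)).
s_(k+1) − s_k = 3*(3 - 2*k)/(k**4 + 14*k**3 + 71*k**2 + 154*k + 120) = t_k.

Yes. s_k = \frac{k \left(k^{2} + 9 k + 98\right)}{24 \left(k + 2\right) \left(k + 3\right) \left(k + 4\right)}.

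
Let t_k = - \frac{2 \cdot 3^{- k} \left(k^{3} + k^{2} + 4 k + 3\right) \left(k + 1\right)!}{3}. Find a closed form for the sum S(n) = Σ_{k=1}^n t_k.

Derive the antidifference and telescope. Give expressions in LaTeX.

Ratio r(k) = (k + 2)*(4*k + (k + 1)**3 + (k + 1)**2 + 7)/(3*(k**3 + k**2 + 4*k + 3)).
Take A(k)=k/3 + 2/3, B(k)=1, C(k)=k**3 + k**2 + 4*k + 3.
Need (k/3 + 2/3)·f(k+1) − (1)·f(k) = k**3 + k**2 + 4*k + 3.
d = 2 from the (1,0,3) case.
Match coefficients ⇒ f(k) = 3*(k - 1)*(k + 1).
Then R = B(k−1)f/C = 3*(k - 1)*(k + 1)/(k**3 + k**2 + 4*k + 3), so s_k = R(k)·t_k = -2*(k - 1)*(k + 1)*factorial(k + 1)/3**k.
Check: Δs_k = -2*(k**3 + k**2 + 4*k + 3)*factorial(k + 1)/(3*3**k). ✓
Σ_(k=1)^n t_k = s_(n+1) − s_(1) = (-2*3**(-n - 1)*n*(n + 2)*factorial(n + 2)) − (0), i.e. -2*3**(-n - 1)*n*(n + 2)*factorial(n + 2).

S(n) = - 2 \cdot 3^{- n - 1} n \left(n + 2\right) \left(n + 2\right)!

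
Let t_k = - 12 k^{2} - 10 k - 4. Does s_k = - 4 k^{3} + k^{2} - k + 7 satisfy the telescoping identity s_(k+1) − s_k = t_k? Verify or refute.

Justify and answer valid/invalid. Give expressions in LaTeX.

s_(k+1) = -k - 4*(k + 1)**3 + (k + 1)**2 + 6
s_(k+1) − s_k = -12*k**2 - 10*k - 4
(s_(k+1) − s_k) − t_k = 0

Valid — Δs_k = t_k.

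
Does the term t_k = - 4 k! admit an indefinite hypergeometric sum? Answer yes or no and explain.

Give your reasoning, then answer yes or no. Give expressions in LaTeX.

Step 1: r(k) = k + 1.
Take A(k)=k + 1, B(k)=1, C(k)=1.
Need (k + 1)·f(k+1) − (1)·f(k) = 1.
Bound: deg f ≤ -1.
d = -1 < 0 ⇒ no nonzero polynomial f; not summable.

No — key equation has no polynomial f.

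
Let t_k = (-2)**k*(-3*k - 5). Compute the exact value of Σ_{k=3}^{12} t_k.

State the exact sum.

Σ = -114656

The ratio is 2*(-3*k - 8)/(3*k + 5).
Normal form (A,B,C) = (-2, 1, k + 5/3).
Solve (-2)·f(k+1) − (1)·f(k) = k + 5/3.
From deg A=0, deg B=0, deg C=1: d=1.
A polynomial solution: f(k) = -(k + 1)/3.
Then R = B(k−1)f/C = -(k + 1)/(3*k + 5), so s_k = R(k)·t_k = (-2)**k*(k + 1).
s_(k+1) − s_k = (-2)**k*(-3*k - 5) = t_k.
Σ_(k=3)^(12) t_k = s_(13) − s_(3) = -114688 − (-32) = -114656.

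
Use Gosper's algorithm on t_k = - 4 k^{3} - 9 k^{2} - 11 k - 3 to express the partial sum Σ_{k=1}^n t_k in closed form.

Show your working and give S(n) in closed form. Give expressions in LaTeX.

S(n) = n \left(- n^{3} - 5 n^{2} - 11 n - 10\right)

Step 1: r(k) = (4*k**3 + 21*k**2 + 41*k + 27)/(4*k**3 + 9*k**2 + 11*k + 3).
Gosper form: A/B · C(k+1)/C(k) with A=1, B=1, C=k**3 + 9*k**2/4 + 11*k/4 + 3/4.
Solve (1)·f(k+1) − (1)·f(k) = k**3 + 9*k**2/4 + 11*k/4 + 3/4.
d = 4 from the (0,0,3) case.
Solving with deg f ≤ 4: f(k) = k*(k**3 + k**2 + 2*k - 1)/4.
Get s_k = R·t_k = k*(-k**3 - k**2 - 2*k + 1) with R(k) = B(k−1)f(k)/C(k) = k*(k**3 + k**2 + 2*k - 1)/(4*k**3 + 9*k**2 + 11*k + 3).
Verify: -4*k**3 - 9*k**2 - 11*k - 3 matches t_k.
Evaluate: s_(n+1) = -n**4 - 5*n**3 - 11*n**2 - 10*n - 3; subtract s_(1) = -3 ⇒ S(n) = n*(-n**3 - 5*n**2 - 11*n - 10).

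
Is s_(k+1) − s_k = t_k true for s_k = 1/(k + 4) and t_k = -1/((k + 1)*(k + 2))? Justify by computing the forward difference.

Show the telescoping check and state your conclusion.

Invalid: residual 6*(k + 3)/(k**4 + 12*k**3 + 49*k**2 + 78*k + 40) ≠ 0.

s_(k+1) = 1/(k + 5)
s_(k+1) − s_k = -1/((k + 4)*(k + 5))
(s_(k+1) − s_k) − t_k = 6*(k + 3)/(k**4 + 12*k**3 + 49*k**2 + 78*k + 40)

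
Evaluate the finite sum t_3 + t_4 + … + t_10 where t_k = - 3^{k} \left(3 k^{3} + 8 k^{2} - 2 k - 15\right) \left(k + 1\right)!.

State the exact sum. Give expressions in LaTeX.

Σ = -9079345518564456

Compute t_(k+1)/t_k: get 3*(3*k**4 + 23*k**3 + 57*k**2 + 40*k - 12)/(3*k**3 + 8*k**2 - 2*k - 15).
A = 3*k + 6, B = 1, C = k**3 + 8*k**2/3 - 2*k/3 - 5.
Set up (3*k + 6)·f(k+1) − (1)·f(k) − (k**3 + 8*k**2/3 - 2*k/3 - 5) = 0.
Degrees (1,0,3) ⇒ d ≤ 2.
Match coefficients ⇒ f(k) = (k**2 - k - 3)/3.
Get s_k = R·t_k = 3**k*(-k**2 + k + 3)*factorial(k + 1) with R(k) = B(k−1)f(k)/C(k) = (k**2 - k - 3)/(3*k**3 + 8*k**2 - 2*k - 15).
Check: Δs_k = -3**k*(3*k**3 + 8*k**2 - 2*k - 15)*factorial(k + 1). ✓
Evaluate s at k=11 and k=3: -9079345518566400 and -1944; difference -9079345518564456.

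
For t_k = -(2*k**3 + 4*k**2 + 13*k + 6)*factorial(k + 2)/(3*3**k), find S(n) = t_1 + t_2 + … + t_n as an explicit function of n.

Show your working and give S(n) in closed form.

S(n) = (6*3**n - 2*n**5*factorial(n) - 16*n**4*factorial(n) - 47*n**3*factorial(n) - 62*n**2*factorial(n) - 35*n*factorial(n) - 6*factorial(n))/(3*3**n)

Step 1: r(k) = (2*k**4 + 16*k**3 + 57*k**2 + 106*k + 75)/(3*(2*k**3 + 4*k**2 + 13*k + 6)).
Gosper form: A/B · C(k+1)/C(k) with A=k/3 + 1, B=1, C=k**3 + 2*k**2 + 13*k/2 + 3.
Key eq: (k/3 + 1)·f(k+1) = (1)·f(k) + (k**3 + 2*k**2 + 13*k/2 + 3).
From deg A=1, deg B=0, deg C=3: d=2.
Solve for f: f(k) = 3*(2*k**2 - 1)/2 (degree 2 ≤ 2).
Get s_k = R·t_k = -(2*k**2 - 1)*factorial(k + 2)/3**k with R(k) = B(k−1)f(k)/C(k) = 3*(2*k**2 - 1)/(2*k**3 + 4*k**2 + 13*k + 6).
Δs = -(2*k**3 + 4*k**2 + 13*k + 6)*factorial(k + 2)/(3*3**k), as required.
s_(n+1) = -3**(-n - 1)*(2*n**2 + 4*n + 1)*factorial(n + 3) and s_(1) = -2, so S(n) = (6*3**n - 2*n**5*factorial(n) - 16*n**4*factorial(n) - 47*n**3*factorial(n) - 62*n**2*factorial(n) - 35*n*factorial(n) - 6*factorial(n))/(3*3**n).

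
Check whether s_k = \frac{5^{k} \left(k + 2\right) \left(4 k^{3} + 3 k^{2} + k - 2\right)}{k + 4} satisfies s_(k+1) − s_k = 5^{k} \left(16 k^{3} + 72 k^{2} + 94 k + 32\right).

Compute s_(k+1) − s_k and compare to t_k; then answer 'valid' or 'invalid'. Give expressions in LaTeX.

Invalid: residual \frac{5^{k} \left(- 32 k^{4} - 264 k^{3} - 758 k^{2} - 814 k - 260\right)}{k^{2} + 9 k + 20} ≠ 0.

s_(k+1) = 5**(k + 1)*(k + 3)*(k + 4*(k + 1)**3 + 3*(k + 1)**2 - 1)/(k + 5)
s_(k+1) − s_k = 5**k*(16*k**5 + 184*k**4 + 798*k**3 + 1560*k**2 + 1354*k + 380)/(k**2 + 9*k + 20)
(s_(k+1) − s_k) − t_k = 5**k*(-32*k**4 - 264*k**3 - 758*k**2 - 814*k - 260)/(k**2 + 9*k + 20)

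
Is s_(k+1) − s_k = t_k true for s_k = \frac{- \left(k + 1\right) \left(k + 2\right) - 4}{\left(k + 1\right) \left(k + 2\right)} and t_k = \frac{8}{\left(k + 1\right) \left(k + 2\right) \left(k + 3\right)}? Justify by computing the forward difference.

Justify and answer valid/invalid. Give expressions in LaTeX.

s_(k+1) = (-(k + 2)*(k + 3) - 4)/((k + 2)*(k + 3))
s_(k+1) − s_k = 8/(k**3 + 6*k**2 + 11*k + 6)
(s_(k+1) − s_k) − t_k = 0

Valid: the claim telescopes to t_k.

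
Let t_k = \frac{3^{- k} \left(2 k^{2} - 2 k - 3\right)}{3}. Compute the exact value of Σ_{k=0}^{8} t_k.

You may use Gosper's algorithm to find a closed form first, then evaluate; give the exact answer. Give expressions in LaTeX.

Σ = -19763/19683

Step 1: r(k) = (2*k**2 + 2*k - 3)/(3*(2*k**2 - 2*k - 3)).
Gosper form: A/B · C(k+1)/C(k) with A=1/3, B=1, C=k**2 - k - 3/2.
Set up (1/3)·f(k+1) − (1)·f(k) − (k**2 - k - 3/2) = 0.
From deg A=0, deg B=0, deg C=2: d=2.
Solving with deg f ≤ 2: f(k) = -3*(k - 1)*(k + 1)/2.
R(k) = B(k−1)·f(k)/C(k) = -3*(k - 1)*(k + 1)/(2*k**2 - 2*k - 3); s_k = R·t_k = (1 - k**2)/3**k.
Check: Δs_k = (2*k**2 - 2*k - 3)/(3*3**k). ✓
Telescoping: Σ = s_(9) − s_(0) = -80/19683 − (1) = -19763/19683.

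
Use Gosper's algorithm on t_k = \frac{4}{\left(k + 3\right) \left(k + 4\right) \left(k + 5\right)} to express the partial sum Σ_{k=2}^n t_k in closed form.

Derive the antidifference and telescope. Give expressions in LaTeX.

The ratio is (k + 3)/(k + 6).
A = k + 3, B = k + 6, C = 1.
Set up (k + 3)·f(k+1) − (k + 5)·f(k) − (1) = 0.
d = 2 from the (1,1,0) case.
Match coefficients ⇒ f(k) = k*(k + 7)/24.
Get s_k = R·t_k = k*(k + 7)/(6*(k + 3)*(k + 4)) with R(k) = B(k−1)f(k)/C(k) = k*(k + 5)*(k + 7)/24.
Verify: 4/(k**3 + 12*k**2 + 47*k + 60) matches t_k.
s_(n+1) = (n**2 + 9*n + 8)/(6*(n**2 + 9*n + 20)) and s_(2) = 1/10, so S(n) = (n**2 + 9*n - 10)/(15*(n**2 + 9*n + 20)).

S(n) = \frac{n^{2} + 9 n - 10}{15 \left(n^{2} + 9 n + 20\right)}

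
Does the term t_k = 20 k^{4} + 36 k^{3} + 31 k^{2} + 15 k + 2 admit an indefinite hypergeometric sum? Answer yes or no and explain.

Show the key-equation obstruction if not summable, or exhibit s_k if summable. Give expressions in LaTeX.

r(k) = (20*k**4 + 116*k**3 + 259*k**2 + 265*k + 104)/(20*k**4 + 36*k**3 + 31*k**2 + 15*k + 2) after simplifying.
Factor: A=1; B=1; C=k**4 + 9*k**3/5 + 31*k**2/20 + 3*k/4 + 1/10.
Need (1)·f(k+1) − (1)·f(k) = k**4 + 9*k**3/5 + 31*k**2/20 + 3*k/4 + 1/10.
From deg A=0, deg B=0, deg C=4: d=5.
Coefficient equations give f(k) = k*(4*k**4 - k**3 - k**2 + k - 1)/20.
Then R = B(k−1)f/C = k*(4*k**4 - k**3 - k**2 + k - 1)/(20*k**4 + 36*k**3 + 31*k**2 + 15*k + 2), so s_k = R(k)·t_k = k*(4*k**4 - k**3 - k**2 + k - 1).
Verify: 20*k**4 + 36*k**3 + 31*k**2 + 15*k + 2 matches t_k.

Yes. s_k = k \left(4 k^{4} - k^{3} - k^{2} + k - 1\right).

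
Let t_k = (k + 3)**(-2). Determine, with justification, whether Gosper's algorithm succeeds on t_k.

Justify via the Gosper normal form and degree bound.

No. Not Gosper-summable.

Step 1: r(k) = (k + 3)**2/(k + 4)**2.
So A=k**2 + 6*k + 9 and B=k**2 + 8*k + 16, with C=1.
Need (k**2 + 6*k + 9)·f(k+1) − (k**2 + 6*k + 9)·f(k) = 1.
Degrees (2,2,0) ⇒ d ≤ 0.
Generic f = c0 gives residual -1; -1 = 0 cannot hold, so t_k is not Gosper-summable.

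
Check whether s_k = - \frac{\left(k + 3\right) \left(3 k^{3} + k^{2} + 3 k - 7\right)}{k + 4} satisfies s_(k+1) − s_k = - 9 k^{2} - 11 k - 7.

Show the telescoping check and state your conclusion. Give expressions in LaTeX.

s_(k+1) = k*(-3*k**3 - 22*k**2 - 54*k - 56)/(k + 5)
s_(k+1) − s_k = (-9*k**4 - 86*k**3 - 240*k**2 - 235*k - 105)/(k**2 + 9*k + 20)
(s_(k+1) − s_k) − t_k = (6*k**3 + 46*k**2 + 48*k + 35)/(k**2 + 9*k + 20)

Invalid: residual \frac{6 k^{3} + 46 k^{2} + 48 k + 35}{k^{2} + 9 k + 20} ≠ 0.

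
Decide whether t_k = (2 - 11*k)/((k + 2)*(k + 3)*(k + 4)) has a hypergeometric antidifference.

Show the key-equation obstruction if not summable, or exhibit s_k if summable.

Compute t_(k+1)/t_k: get (k + 2)*(11*k + 9)/((k + 5)*(11*k - 2)).
So A=k + 2 and B=k + 5, with C=k - 2/11.
Key eq: (k + 2)·f(k+1) = (k + 4)·f(k) + (k - 2/11).
From deg A=1, deg B=1, deg C=1: d=2.
Solving with deg f ≤ 2: f(k) = k*(5*k - 8)/33.
Get s_k = R·t_k = k*(8 - 5*k)/(3*(k + 2)*(k + 3)) with R(k) = B(k−1)f(k)/C(k) = k*(k + 4)*(5*k - 8)/(3*(11*k - 2)).
Verify: (2 - 11*k)/(k**3 + 9*k**2 + 26*k + 24) matches t_k.

Yes. s_k = k*(8 - 5*k)/(3*(k + 2)*(k + 3)).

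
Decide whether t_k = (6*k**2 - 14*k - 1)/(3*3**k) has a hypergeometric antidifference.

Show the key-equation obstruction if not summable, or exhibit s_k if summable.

t_(k+1)/t_k = (6*k**2 - 2*k - 9)/(3*(6*k**2 - 14*k - 1)).
Gosper form: A/B · C(k+1)/C(k) with A=1/3, B=1, C=k**2 - 7*k/3 - 1/6.
Key eq: (1/3)·f(k+1) = (1)·f(k) + (k**2 - 7*k/3 - 1/6).
deg f ≤ 2 (via 0,0,2).
Solving with deg f ≤ 2: f(k) = -(3*k**2 - 4*k - 1)/2.
Get s_k = R·t_k = (-3*k**2 + 4*k + 1)/3**k with R(k) = B(k−1)f(k)/C(k) = -3*(3*k**2 - 4*k - 1)/(6*k**2 - 14*k - 1).
s_(k+1) − s_k = (6*k**2 - 14*k - 1)/(3*3**k) = t_k.

Yes. s_k = (-3*k**2 + 4*k + 1)/3**k.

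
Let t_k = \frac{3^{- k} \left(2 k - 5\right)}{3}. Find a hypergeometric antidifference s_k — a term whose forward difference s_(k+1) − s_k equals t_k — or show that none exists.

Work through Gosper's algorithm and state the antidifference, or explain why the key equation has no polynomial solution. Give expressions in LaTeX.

s_k = 3^{- k} \left(2 - k\right)

Step 1: r(k) = (2*k - 3)/(3*(2*k - 5)).
Gosper form: A/B · C(k+1)/C(k) with A=1/3, B=1, C=k - 5/2.
Key eq: (1/3)·f(k+1) = (1)·f(k) + (k - 5/2).
d = 1 from the (0,0,1) case.
Solve for f: f(k) = -3*(k - 2)/2 (degree 1 ≤ 1).
Then R = B(k−1)f/C = -3*(k - 2)/(2*k - 5), so s_k = R(k)·t_k = (2 - k)/3**k.
Check: Δs_k = (2*k - 5)/(3*3**k). ✓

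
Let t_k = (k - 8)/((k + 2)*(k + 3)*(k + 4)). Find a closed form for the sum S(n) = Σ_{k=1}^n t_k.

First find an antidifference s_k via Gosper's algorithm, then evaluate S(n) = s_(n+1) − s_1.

S(n) = n*(-n - 13)/(6*(n**2 + 7*n + 12))

t_(k+1)/t_k = (k - 7)*(k + 2)/((k - 8)*(k + 5)).
Gosper form: A/B · C(k+1)/C(k) with A=k + 2, B=k + 5, C=k - 8.
Set up (k + 2)·f(k+1) − (k + 4)·f(k) − (k - 8) = 0.
Bound: deg f ≤ 2.
Match coefficients ⇒ f(k) = -k*(k + 7)/2.
Get s_k = R·t_k = k*(-k - 7)/(2*(k + 2)*(k + 3)) with R(k) = B(k−1)f(k)/C(k) = -k*(k + 4)*(k + 7)/(2*(k - 8)).
Check: Δs_k = (k - 8)/(k**3 + 9*k**2 + 26*k + 24). ✓
Σ_(k=1)^n t_k = s_(n+1) − s_(1) = ((-n**2 - 9*n - 8)/(2*(n**2 + 7*n + 12))) − (-1/3), i.e. n*(-n - 13)/(6*(n**2 + 7*n + 12)).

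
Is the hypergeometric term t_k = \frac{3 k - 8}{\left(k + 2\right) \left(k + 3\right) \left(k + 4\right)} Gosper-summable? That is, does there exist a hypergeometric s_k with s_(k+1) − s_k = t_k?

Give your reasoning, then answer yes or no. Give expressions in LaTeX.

Yes. s_k = \frac{k \left(- k - 23\right)}{6 \left(k + 2\right) \left(k + 3\right)}.

Step 1: r(k) = (k + 2)*(3*k - 5)/((k + 5)*(3*k - 8)).
A = k + 2, B = k + 5, C = k - 8/3.
Need (k + 2)·f(k+1) − (k + 4)·f(k) = k - 8/3.
deg f ≤ 2 (via 1,1,1).
Coefficient equations give f(k) = -k*(k + 23)/18.
Certificate R = B(k−1)f/C = -k*(k + 4)*(k + 23)/(6*(3*k - 8)) gives s_k = k*(-k - 23)/(6*(k + 2)*(k + 3)).
Δs = (3*k - 8)/(k**3 + 9*k**2 + 26*k + 24), as required.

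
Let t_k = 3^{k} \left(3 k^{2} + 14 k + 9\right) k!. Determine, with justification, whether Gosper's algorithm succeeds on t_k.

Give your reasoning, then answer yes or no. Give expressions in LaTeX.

r(k) = 3*(3*k**3 + 23*k**2 + 46*k + 26)/(3*k**2 + 14*k + 9) after simplifying.
A = 3*k + 3, B = 1, C = k**2 + 14*k/3 + 3.
f must satisfy (3*k + 3)·f(k+1) − (1)·f(k) = k**2 + 14*k/3 + 3.
From deg A=1, deg B=0, deg C=2: d=1.
A polynomial solution: f(k) = (k + 3)/3.
Certificate R = B(k−1)f/C = (k + 3)/(3*k**2 + 14*k + 9) gives s_k = 3**k*(k + 3)*factorial(k).
s_(k+1) − s_k = 3**k*(3*k**2 + 14*k + 9)*factorial(k) = t_k.

Yes. s_k = 3^{k} \left(k + 3\right) k!.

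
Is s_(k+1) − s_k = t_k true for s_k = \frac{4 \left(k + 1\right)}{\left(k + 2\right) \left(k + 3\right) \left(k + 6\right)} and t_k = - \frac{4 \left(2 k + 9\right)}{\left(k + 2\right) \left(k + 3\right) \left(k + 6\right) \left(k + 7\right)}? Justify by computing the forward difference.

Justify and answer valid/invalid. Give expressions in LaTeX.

s_(k+1) = 4*(k + 2)/((k + 3)*(k + 4)*(k + 7))
s_(k+1) − s_k = 4*(-2*k**2 - 11*k - 4)/(k**5 + 22*k**4 + 185*k**3 + 740*k**2 + 1404*k + 1008)
(s_(k+1) − s_k) − t_k = 8*(3*k + 16)/(k**5 + 22*k**4 + 185*k**3 + 740*k**2 + 1404*k + 1008)

Invalid: residual \frac{8 \left(3 k + 16\right)}{k^{5} + 22 k^{4} + 185 k^{3} + 740 k^{2} + 1404 k + 1008} ≠ 0.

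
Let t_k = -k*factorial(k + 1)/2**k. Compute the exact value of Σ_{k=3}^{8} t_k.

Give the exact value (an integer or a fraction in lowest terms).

Σ = -14169

Compute t_(k+1)/t_k: get (k + 1)*(k + 2)/(2*k).
Take A(k)=k/2 + 1, B(k)=1, C(k)=k.
Need (k/2 + 1)·f(k+1) − (1)·f(k) = k.
From deg A=1, deg B=0, deg C=1: d=0.
A polynomial solution: f(k) = 2.
Certificate R = B(k−1)f/C = 2/k gives s_k = -2**(1 - k)*factorial(k + 1).
s_(k+1) − s_k = -k*factorial(k + 1)/2**k = t_k.
Evaluate s at k=9 and k=3: -14175 and -6; difference -14169.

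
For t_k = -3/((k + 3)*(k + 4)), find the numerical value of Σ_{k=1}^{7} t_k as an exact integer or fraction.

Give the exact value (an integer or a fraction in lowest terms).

Σ = -21/44

t_(k+1)/t_k = (k + 3)/(k + 5).
Factor: A=k + 3; B=k + 5; C=1.
f must satisfy (k + 3)·f(k+1) − (k + 4)·f(k) = 1.
From deg A=1, deg B=1, deg C=0: d=1.
Solve for f: f(k) = k/3 (degree 1 ≤ 1).
So s_k = (B(k−1)f/C)·t_k = (k*(k + 4)/3)·t_k = -k/(k + 3).
Verify: -3/(k**2 + 7*k + 12) matches t_k.
Telescoping: Σ = s_(8) − s_(1) = -8/11 − (-1/4) = -21/44.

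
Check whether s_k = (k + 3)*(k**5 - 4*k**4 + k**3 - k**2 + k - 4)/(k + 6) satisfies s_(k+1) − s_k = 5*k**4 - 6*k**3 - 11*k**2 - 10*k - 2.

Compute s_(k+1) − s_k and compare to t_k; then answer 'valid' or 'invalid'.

Invalid: residual 3*(-4*k**5 - 28*k**4 + 48*k**3 + 75*k**2 + 63*k + 8)/(k**2 + 13*k + 42) ≠ 0.

s_(k+1) = (k**6 + 5*k**5 - k**4 - 32*k**3 - 57*k**2 - 42*k - 24)/(k + 7)
s_(k+1) − s_k = (5*k**6 + 47*k**5 + 37*k**4 - 261*k**3 - 369*k**2 - 257*k - 60)/(k**2 + 13*k + 42)
(s_(k+1) − s_k) − t_k = 3*(-4*k**5 - 28*k**4 + 48*k**3 + 75*k**2 + 63*k + 8)/(k**2 + 13*k + 42)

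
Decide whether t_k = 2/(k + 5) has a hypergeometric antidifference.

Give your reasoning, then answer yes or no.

Compute t_(k+1)/t_k: get (k + 5)/(k + 6).
Factor: A=k + 5; B=k + 6; C=1.
Key eq: (k + 5)·f(k+1) = (k + 5)·f(k) + (1).
Degrees (1,1,0) ⇒ d ≤ 0.
Write f(k) = c0. Then LHS − RHS = -1, requiring -1 = 0: contradictory. No certificate.

No; the coefficient equations for f are inconsistent.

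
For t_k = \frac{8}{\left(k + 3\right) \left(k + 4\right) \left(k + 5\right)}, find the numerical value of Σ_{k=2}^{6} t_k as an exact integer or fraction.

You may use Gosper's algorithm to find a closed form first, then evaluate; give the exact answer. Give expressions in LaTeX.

Σ = 16/165

The ratio is (k + 3)/(k + 6).
Factor: A=k + 3; B=k + 6; C=1.
Set up (k + 3)·f(k+1) − (k + 5)·f(k) − (1) = 0.
Bound: deg f ≤ 2.
Solving with deg f ≤ 2: f(k) = k*(k + 7)/24.
Certificate R = B(k−1)f/C = k*(k + 5)*(k + 7)/24 gives s_k = k*(k + 7)/(3*(k + 3)*(k + 4)).
Check: Δs_k = 8/(k**3 + 12*k**2 + 47*k + 60). ✓
Sum = s_(7) − s_(2); s_(7) = 49/165, s_(2) = 1/5 ⇒ 16/165.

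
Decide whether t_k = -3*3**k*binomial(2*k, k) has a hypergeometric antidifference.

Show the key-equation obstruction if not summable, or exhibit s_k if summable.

No — key equation has no polynomial f.

Compute t_(k+1)/t_k: get 6*(2*k + 1)/(k + 1).
Gosper form: A/B · C(k+1)/C(k) with A=12*k + 6, B=k + 1, C=1.
Need (12*k + 6)·f(k+1) − (k)·f(k) = 1.
deg f ≤ -1 (via 1,1,0).
d = -1 < 0 ⇒ no nonzero polynomial f; not summable.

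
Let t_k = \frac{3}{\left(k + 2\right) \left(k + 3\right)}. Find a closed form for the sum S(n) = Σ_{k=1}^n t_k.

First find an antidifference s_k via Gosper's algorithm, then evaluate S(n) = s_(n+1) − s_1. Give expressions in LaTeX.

Step 1: r(k) = (k + 2)/(k + 4).
Factor: A=k + 2; B=k + 4; C=1.
Need (k + 2)·f(k+1) − (k + 3)·f(k) = 1.
Bound: deg f ≤ 1.
Solve for f: f(k) = k/2 (degree 1 ≤ 1).
Get s_k = R·t_k = 3*k/(2*(k + 2)) with R(k) = B(k−1)f(k)/C(k) = k*(k + 3)/2.
Check: Δs_k = 3/(k**2 + 5*k + 6). ✓
s_(n+1) = 3*(n + 1)/(2*(n + 3)) and s_(1) = 1/2, so S(n) = n/(n + 3).

S(n) = \frac{n}{n + 3}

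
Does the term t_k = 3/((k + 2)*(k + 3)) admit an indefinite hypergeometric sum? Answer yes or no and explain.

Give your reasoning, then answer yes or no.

Yes. s_k = 3*k/(2*(k + 2)).

Compute t_(k+1)/t_k: get (k + 2)/(k + 4).
Take A(k)=k + 2, B(k)=k + 4, C(k)=1.
Key eq: (k + 2)·f(k+1) = (k + 3)·f(k) + (1).
Degrees (1,1,0) ⇒ d ≤ 1.
Solving with deg f ≤ 1: f(k) = k/2.
Then R = B(k−1)f/C = k*(k + 3)/2, so s_k = R(k)·t_k = 3*k/(2*(k + 2)).
Verify: 3/(k**2 + 5*k + 6) matches t_k.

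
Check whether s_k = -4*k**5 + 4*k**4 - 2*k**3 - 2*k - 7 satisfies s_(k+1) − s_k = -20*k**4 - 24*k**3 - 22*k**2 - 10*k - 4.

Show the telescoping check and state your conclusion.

s_(k+1) = -2*k - 4*(k + 1)**5 + 4*(k + 1)**4 - 2*(k + 1)**3 - 9
s_(k+1) − s_k = -20*k**4 - 24*k**3 - 22*k**2 - 10*k - 4
(s_(k+1) − s_k) − t_k = 0

valid (s_(k+1) − s_k reduces to t_k)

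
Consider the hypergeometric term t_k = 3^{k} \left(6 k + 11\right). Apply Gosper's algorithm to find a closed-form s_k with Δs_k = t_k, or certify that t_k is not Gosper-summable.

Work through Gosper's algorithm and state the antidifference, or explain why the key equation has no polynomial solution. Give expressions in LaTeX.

Compute t_(k+1)/t_k: get 3*(6*k + 17)/(6*k + 11).
Factor: A=3; B=1; C=k + 11/6.
Set up (3)·f(k+1) − (1)·f(k) − (k + 11/6) = 0.
From deg A=0, deg B=0, deg C=1: d=1.
Solving with deg f ≤ 1: f(k) = (3*k + 1)/6.
Get s_k = R·t_k = 3**k*(3*k + 1) with R(k) = B(k−1)f(k)/C(k) = (3*k + 1)/(6*k + 11).
Check: Δs_k = 3**k*(6*k + 11). ✓

s_k = 3^{k} \left(3 k + 1\right)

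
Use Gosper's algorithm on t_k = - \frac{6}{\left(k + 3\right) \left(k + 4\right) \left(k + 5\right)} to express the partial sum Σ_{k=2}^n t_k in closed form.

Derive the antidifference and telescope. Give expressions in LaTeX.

S(n) = \frac{- n^{2} - 9 n + 10}{10 \left(n^{2} + 9 n + 20\right)}

Compute t_(k+1)/t_k: get (k + 3)/(k + 6).
Gosper form: A/B · C(k+1)/C(k) with A=k + 3, B=k + 6, C=1.
Set up (k + 3)·f(k+1) − (k + 5)·f(k) − (1) = 0.
deg f ≤ 2 (via 1,1,0).
Solving with deg f ≤ 2: f(k) = k*(k + 7)/24.
Certificate R = B(k−1)f/C = k*(k + 5)*(k + 7)/24 gives s_k = k*(-k - 7)/(4*(k + 3)*(k + 4)).
Verify: -6/(k**3 + 12*k**2 + 47*k + 60) matches t_k.
Telescope: S(n) = s_(n+1) − s_(2) = (-n**2 - 9*n - 8)/(4*(n**2 + 9*n + 20)) − (-3/20) = (-n**2 - 9*n + 10)/(10*(n**2 + 9*n + 20)).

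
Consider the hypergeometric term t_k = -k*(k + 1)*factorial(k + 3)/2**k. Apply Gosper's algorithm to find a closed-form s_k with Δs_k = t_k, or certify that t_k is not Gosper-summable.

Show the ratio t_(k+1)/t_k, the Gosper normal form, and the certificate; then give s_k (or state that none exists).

s_k = -2**(1 - k)*(k - 2)*factorial(k + 3)

Compute t_(k+1)/t_k: get k/2 + 3 + 4/k.
Take A(k)=k/2 + 2, B(k)=1, C(k)=k**2 + k.
Set up (k/2 + 2)·f(k+1) − (1)·f(k) − (k**2 + k) = 0.
Degrees (1,0,2) ⇒ d ≤ 1.
Match coefficients ⇒ f(k) = 2*(k - 2).
So s_k = (B(k−1)f/C)·t_k = (2*(k - 2)/(k*(k + 1)))·t_k = -2**(1 - k)*(k - 2)*factorial(k + 3).
Check: Δs_k = -k*(k + 1)*factorial(k + 3)/2**k. ✓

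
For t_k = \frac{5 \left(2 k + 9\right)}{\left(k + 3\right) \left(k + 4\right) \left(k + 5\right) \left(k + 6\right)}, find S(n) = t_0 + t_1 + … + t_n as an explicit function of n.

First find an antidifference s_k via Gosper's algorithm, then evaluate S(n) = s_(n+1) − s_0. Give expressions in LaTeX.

Ratio r(k) = (k + 3)*(2*k + 11)/((k + 7)*(2*k + 9)).
Take A(k)=k + 3, B(k)=k + 7, C(k)=k + 9/2.
Key eq: (k + 3)·f(k+1) = (k + 6)·f(k) + (k + 9/2).
d = 3 from the (1,1,1) case.
Match coefficients ⇒ f(k) = k*(k + 4)*(k + 8)/30.
Certificate R = B(k−1)f/C = k*(k + 4)*(k + 6)*(k + 8)/(15*(2*k + 9)) gives s_k = k*(k + 8)/(3*(k**2 + 8*k + 15)).
Δs = 5*(2*k + 9)/(k**4 + 18*k**3 + 119*k**2 + 342*k + 360), as required.
Telescope: S(n) = s_(n+1) − s_(0) = (n**2 + 10*n + 9)/(3*(n**2 + 10*n + 24)) − (0) = (n**2 + 10*n + 9)/(3*(n**2 + 10*n + 24)).

S(n) = \frac{n^{2} + 10 n + 9}{3 \left(n^{2} + 10 n + 24\right)}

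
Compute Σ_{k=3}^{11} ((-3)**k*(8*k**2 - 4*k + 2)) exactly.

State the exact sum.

t_(k+1)/t_k = 3*(2*k - 4*(k + 1)**2 + 1)/(4*k**2 - 2*k + 1).
Factor: A=-3; B=1; C=k**2 - k/2 + 1/4.
Key eq: (-3)·f(k+1) = (1)·f(k) + (k**2 - k/2 + 1/4).
d = 2 from the (0,0,2) case.
Solving with deg f ≤ 2: f(k) = -(k - 1)**2/4.
Certificate R = B(k−1)f/C = -(k - 1)**2/(4*k**2 - 2*k + 1) gives s_k = 2*(-3)**k*(-k**2 + 2*k - 1).
Δs = (-3)**k*(8*k**2 - 4*k + 2), as required.
Evaluate s at k=12 and k=3: -128608722 and 216; difference -128608938.

Σ = -128608938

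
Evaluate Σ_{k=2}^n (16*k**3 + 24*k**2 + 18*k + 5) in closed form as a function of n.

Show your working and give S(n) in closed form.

Step 1: r(k) = (16*k**3 + 72*k**2 + 114*k + 63)/(16*k**3 + 24*k**2 + 18*k + 5).
A = 1, B = 1, C = k**3 + 3*k**2/2 + 9*k/8 + 5/16.
Key eq: (1)·f(k+1) = (1)·f(k) + (k**3 + 3*k**2/2 + 9*k/8 + 5/16).
Degrees (0,0,3) ⇒ d ≤ 4.
Coefficient equations give f(k) = k**2*(4*k**2 + 1)/16.
Then R = B(k−1)f/C = k**2*(4*k**2 + 1)/((2*k + 1)*(8*k**2 + 8*k + 5)), so s_k = R(k)·t_k = 4*k**4 + k**2.
Verify: 16*k**3 + 24*k**2 + 18*k + 5 matches t_k.
s_(n+1) = 4*n**4 + 16*n**3 + 25*n**2 + 18*n + 5 and s_(2) = 68, so S(n) = 4*n**4 + 16*n**3 + 25*n**2 + 18*n - 63.

S(n) = 4*n**4 + 16*n**3 + 25*n**2 + 18*n - 63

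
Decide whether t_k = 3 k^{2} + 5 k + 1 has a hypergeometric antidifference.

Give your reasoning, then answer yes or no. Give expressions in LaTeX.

r(k) = (3*k**2 + 11*k + 9)/(3*k**2 + 5*k + 1) after simplifying.
A = 1, B = 1, C = k**2 + 5*k/3 + 1/3.
Need (1)·f(k+1) − (1)·f(k) = k**2 + 5*k/3 + 1/3.
Degrees (0,0,2) ⇒ d ≤ 3.
A polynomial solution: f(k) = k*(k**2 + k - 1)/3.
R(k) = B(k−1)·f(k)/C(k) = k*(k**2 + k - 1)/(3*k**2 + 5*k + 1); s_k = R·t_k = k*(k**2 + k - 1).
Check: Δs_k = 3*k**2 + 5*k + 1. ✓

Yes. s_k = k \left(k^{2} + k - 1\right).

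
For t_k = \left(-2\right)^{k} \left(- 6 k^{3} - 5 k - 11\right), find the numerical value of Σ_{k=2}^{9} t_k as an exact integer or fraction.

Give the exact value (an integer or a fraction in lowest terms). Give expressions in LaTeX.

Σ = 1672156

Step 1: r(k) = 2*(-5*k - 6*(k + 1)**3 - 16)/(6*k**3 + 5*k + 11).
So A=-2 and B=1, with C=k**3 + 5*k/6 + 11/6.
Solve (-2)·f(k+1) − (1)·f(k) = k**3 + 5*k/6 + 11/6.
From deg A=0, deg B=0, deg C=3: d=3.
A polynomial solution: f(k) = -(2*k**3 - 4*k**2 + 3*k + 3)/6.
Get s_k = R·t_k = (-2)**k*(2*k**3 - 4*k**2 + 3*k + 3) with R(k) = B(k−1)f(k)/C(k) = -(2*k**3 - 4*k**2 + 3*k + 3)/((k + 1)*(6*k**2 - 6*k + 11)).
Δs = (-2)**k*(-6*k**3 - 5*k - 11), as required.
Telescoping: Σ = s_(10) − s_(2) = 1672192 − (36) = 1672156.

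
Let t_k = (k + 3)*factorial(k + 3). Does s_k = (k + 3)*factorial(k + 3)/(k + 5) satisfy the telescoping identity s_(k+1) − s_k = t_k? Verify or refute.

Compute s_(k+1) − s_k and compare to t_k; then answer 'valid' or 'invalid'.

s_(k+1) = (k + 4)*factorial(k + 4)/(k + 6)
s_(k+1) − s_k = (k**3 + 12*k**2 + 47*k + 62)*factorial(k + 3)/((k + 5)*(k + 6))
(s_(k+1) − s_k) − t_k = -2*(k**2 + 8*k + 14)*factorial(k + 3)/((k + 5)*(k + 6))

Invalid: residual -2*(k**2 + 8*k + 14)*factorial(k + 3)/((k + 5)*(k + 6)) ≠ 0.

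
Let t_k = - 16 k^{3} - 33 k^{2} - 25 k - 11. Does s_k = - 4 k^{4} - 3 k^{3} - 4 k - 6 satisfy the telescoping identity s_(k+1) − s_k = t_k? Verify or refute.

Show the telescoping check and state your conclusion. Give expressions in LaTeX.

s_(k+1) = -4*k - 4*(k + 1)**4 - 3*(k + 1)**3 - 10
s_(k+1) − s_k = -16*k**3 - 33*k**2 - 25*k - 11
(s_(k+1) − s_k) − t_k = 0

Valid — Δs_k = t_k.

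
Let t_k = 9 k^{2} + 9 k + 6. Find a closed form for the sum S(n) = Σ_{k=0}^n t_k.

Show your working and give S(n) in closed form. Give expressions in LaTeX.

t_(k+1)/t_k = (3*k**2 + 9*k + 8)/(3*k**2 + 3*k + 2).
Take A(k)=1, B(k)=1, C(k)=k**2 + k + 2/3.
Need (1)·f(k+1) − (1)·f(k) = k**2 + k + 2/3.
Degrees (0,0,2) ⇒ d ≤ 3.
Solve for f: f(k) = k*(k**2 + 1)/3 (degree 3 ≤ 3).
Certificate R = B(k−1)f/C = k*(k**2 + 1)/(3*k**2 + 3*k + 2) gives s_k = 3*k*(k**2 + 1).
Check: Δs_k = 9*k**2 + 9*k + 6. ✓
s_(n+1) = 3*n**3 + 9*n**2 + 12*n + 6 and s_(0) = 0, so S(n) = 3*n**3 + 9*n**2 + 12*n + 6.

S(n) = 3 n^{3} + 9 n^{2} + 12 n + 6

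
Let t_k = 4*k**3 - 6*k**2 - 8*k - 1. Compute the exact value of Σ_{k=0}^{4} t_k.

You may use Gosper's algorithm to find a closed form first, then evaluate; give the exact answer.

Ratio r(k) = (4*k**3 + 6*k**2 - 8*k - 11)/(4*k**3 - 6*k**2 - 8*k - 1).
A = 1, B = 1, C = k**3 - 3*k**2/2 - 2*k - 1/4.
Solve (1)·f(k+1) − (1)·f(k) = k**3 - 3*k**2/2 - 2*k - 1/4.
Bound: deg f ≤ 4.
Solving with deg f ≤ 4: f(k) = k*(k**3 - 4*k**2 + 2)/4.
Certificate R = B(k−1)f/C = k*(k**3 - 4*k**2 + 2)/(4*k**3 - 6*k**2 - 8*k - 1) gives s_k = k*(k**3 - 4*k**2 + 2).
Δs = 4*k**3 - 6*k**2 - 8*k - 1, as required.
Telescoping: Σ = s_(5) − s_(0) = 135 − (0) = 135.

Σ = 135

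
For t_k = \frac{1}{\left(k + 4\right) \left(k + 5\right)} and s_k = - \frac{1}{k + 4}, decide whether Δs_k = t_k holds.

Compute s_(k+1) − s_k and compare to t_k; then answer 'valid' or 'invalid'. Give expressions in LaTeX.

Valid: the claim telescopes to t_k.

s_(k+1) = -1/(k + 5)
s_(k+1) − s_k = 1/((k + 4)*(k + 5))
(s_(k+1) − s_k) − t_k = 0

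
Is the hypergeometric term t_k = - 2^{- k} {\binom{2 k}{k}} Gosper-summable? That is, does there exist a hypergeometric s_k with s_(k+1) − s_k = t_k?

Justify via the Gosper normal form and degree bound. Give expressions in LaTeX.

r(k) = (2*k + 1)/(k + 1) after simplifying.
A = 2*k + 1, B = k + 1, C = 1.
Solve (2*k + 1)·f(k+1) − (k)·f(k) = 1.
d = -1 from the (1,1,0) case.
d = -1 < 0 ⇒ no nonzero polynomial f; not summable.

No — t_k has no hypergeometric antidifference.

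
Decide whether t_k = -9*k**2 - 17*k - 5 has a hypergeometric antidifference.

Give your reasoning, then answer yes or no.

r(k) = (9*k**2 + 35*k + 31)/(9*k**2 + 17*k + 5) after simplifying.
Take A(k)=1, B(k)=1, C(k)=k**2 + 17*k/9 + 5/9.
Need (1)·f(k+1) − (1)·f(k) = k**2 + 17*k/9 + 5/9.
Bound: deg f ≤ 3.
A polynomial solution: f(k) = k*(3*k**2 + 4*k - 2)/9.
Get s_k = R·t_k = k*(-3*k**2 - 4*k + 2) with R(k) = B(k−1)f(k)/C(k) = k*(3*k**2 + 4*k - 2)/(9*k**2 + 17*k + 5).
s_(k+1) − s_k = -9*k**2 - 17*k - 5 = t_k.

Yes. s_k = k*(-3*k**2 - 4*k + 2).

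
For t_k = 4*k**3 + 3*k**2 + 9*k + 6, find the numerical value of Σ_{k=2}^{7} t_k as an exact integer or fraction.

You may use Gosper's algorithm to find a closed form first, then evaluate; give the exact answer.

Σ = 3828

Ratio r(k) = (4*k**3 + 15*k**2 + 27*k + 22)/(4*k**3 + 3*k**2 + 9*k + 6).
So A=1 and B=1, with C=k**3 + 3*k**2/4 + 9*k/4 + 3/2.
Key eq: (1)·f(k+1) = (1)·f(k) + (k**3 + 3*k**2/4 + 9*k/4 + 3/2).
d = 4 from the (0,0,3) case.
Solve for f: f(k) = k*(k**3 - k**2 + 4*k + 2)/4 (degree 4 ≤ 4).
Then R = B(k−1)f/C = k*(k**3 - k**2 + 4*k + 2)/(4*k**3 + 3*k**2 + 9*k + 6), so s_k = R(k)·t_k = k*(k**3 - k**2 + 4*k + 2).
Check: Δs_k = 4*k**3 + 3*k**2 + 9*k + 6. ✓
Telescoping: Σ = s_(8) − s_(2) = 3856 − (28) = 3828.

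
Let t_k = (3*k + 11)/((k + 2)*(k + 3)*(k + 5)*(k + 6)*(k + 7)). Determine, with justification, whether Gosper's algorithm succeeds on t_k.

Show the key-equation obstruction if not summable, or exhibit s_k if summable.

Yes. s_k = k*(k**2 + 13*k + 52)/(60*(k**3 + 13*k**2 + 52*k + 60)).

Ratio r(k) = (k + 2)*(k + 5)*(3*k + 14)/((k + 4)*(k + 8)*(3*k + 11)).
A = k + 2, B = k + 8, C = k**2 + 23*k/3 + 44/3.
Key eq: (k + 2)·f(k+1) = (k + 7)·f(k) + (k**2 + 23*k/3 + 44/3).
Degrees (1,1,2) ⇒ d ≤ 5.
Solving with deg f ≤ 5: f(k) = k*(k + 3)*(k + 4)*(k**2 + 13*k + 52)/180.
R(k) = B(k−1)·f(k)/C(k) = k*(k + 3)*(k + 7)*(k**2 + 13*k + 52)/(60*(3*k + 11)); s_k = R·t_k = k*(k**2 + 13*k + 52)/(60*(k**3 + 13*k**2 + 52*k + 60)).
Verify: (3*k + 11)/(k**5 + 23*k**4 + 203*k**3 + 853*k**2 + 1692*k + 1260) matches t_k.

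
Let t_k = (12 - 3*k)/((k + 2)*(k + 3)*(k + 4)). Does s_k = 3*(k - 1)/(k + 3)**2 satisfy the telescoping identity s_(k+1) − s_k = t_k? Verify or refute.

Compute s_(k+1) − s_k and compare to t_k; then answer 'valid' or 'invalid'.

s_(k+1) = 3*k/(k + 4)**2
s_(k+1) − s_k = 3*k/(k + 4)**2 - 3*k/(k + 3)**2 + 3/(k + 3)**2
(s_(k+1) − s_k) − t_k = 6*(k**2 + k - 8)/(k**5 + 16*k**4 + 101*k**3 + 314*k**2 + 480*k + 288)

Invalid: residual 6*(k**2 + k - 8)/(k**5 + 16*k**4 + 101*k**3 + 314*k**2 + 480*k + 288) ≠ 0.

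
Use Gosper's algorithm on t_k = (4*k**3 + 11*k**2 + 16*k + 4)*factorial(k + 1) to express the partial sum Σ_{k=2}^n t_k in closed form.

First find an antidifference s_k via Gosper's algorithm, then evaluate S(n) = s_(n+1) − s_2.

The ratio is (4*k**4 + 31*k**3 + 96*k**2 + 135*k + 70)/(4*k**3 + 11*k**2 + 16*k + 4).
Factor: A=k + 2; B=1; C=k**3 + 11*k**2/4 + 4*k + 1.
Need (k + 2)·f(k+1) − (1)·f(k) = k**3 + 11*k**2/4 + 4*k + 1.
deg f ≤ 2 (via 1,0,3).
Solving with deg f ≤ 2: f(k) = (4*k**2 - k - 2)/4.
Get s_k = R·t_k = (4*k**2 - k - 2)*factorial(k + 1) with R(k) = B(k−1)f(k)/C(k) = (4*k**2 - k - 2)/(4*k**3 + 11*k**2 + 16*k + 4).
s_(k+1) − s_k = (4*k**3 + 11*k**2 + 16*k + 4)*factorial(k + 1) = t_k.
Σ_(k=2)^n t_k = s_(n+1) − s_(2) = ((4*n**2 + 7*n + 1)*factorial(n + 2)) − (72), i.e. 4*n**4*factorial(n) + 19*n**3*factorial(n) + 30*n**2*factorial(n) + 17*n*factorial(n) + 2*factorial(n) - 72.

S(n) = 4*n**4*factorial(n) + 19*n**3*factorial(n) + 30*n**2*factorial(n) + 17*n*factorial(n) + 2*factorial(n) - 72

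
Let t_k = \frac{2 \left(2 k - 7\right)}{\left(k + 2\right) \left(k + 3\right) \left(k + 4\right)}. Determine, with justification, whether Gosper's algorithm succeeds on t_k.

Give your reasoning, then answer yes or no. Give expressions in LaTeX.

Yes. s_k = \frac{k \left(- k - 13\right)}{2 \left(k + 2\right) \left(k + 3\right)}.

r(k) = (k + 2)*(2*k - 5)/((k + 5)*(2*k - 7)) after simplifying.
So A=k + 2 and B=k + 5, with C=k - 7/2.
Key eq: (k + 2)·f(k+1) = (k + 4)·f(k) + (k - 7/2).
Degrees (1,1,1) ⇒ d ≤ 2.
Match coefficients ⇒ f(k) = -k*(k + 13)/8.
R(k) = B(k−1)·f(k)/C(k) = -k*(k + 4)*(k + 13)/(4*(2*k - 7)); s_k = R·t_k = k*(-k - 13)/(2*(k + 2)*(k + 3)).
Check: Δs_k = 2*(2*k - 7)/(k**3 + 9*k**2 + 26*k + 24). ✓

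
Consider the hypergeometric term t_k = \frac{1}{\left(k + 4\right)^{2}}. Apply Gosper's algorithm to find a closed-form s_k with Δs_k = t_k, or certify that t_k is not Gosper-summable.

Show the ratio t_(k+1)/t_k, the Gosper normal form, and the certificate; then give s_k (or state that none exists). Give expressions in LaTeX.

The ratio is (k + 4)**2/(k + 5)**2.
Take A(k)=k**2 + 8*k + 16, B(k)=k**2 + 10*k + 25, C(k)=1.
Set up (k**2 + 8*k + 16)·f(k+1) − (k**2 + 8*k + 16)·f(k) − (1) = 0.
Degrees (2,2,0) ⇒ d ≤ 0.
Put f(k) = c0: A·f(k+1) − B(k−1)·f(k) − C = -1; need -1 = 0 — inconsistent ⇒ no f, not summable.

not Gosper-summable; s_k does not exist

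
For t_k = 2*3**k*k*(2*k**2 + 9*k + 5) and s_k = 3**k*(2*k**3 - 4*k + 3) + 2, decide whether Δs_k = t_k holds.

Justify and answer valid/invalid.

s_(k+1) = 3**(k + 1)*(-4*k + 2*(k + 1)**3 - 1) + 2
s_(k+1) − s_k = 2*3**k*k*(2*k**2 + 9*k + 5)
(s_(k+1) − s_k) − t_k = 0

Valid: the claim telescopes to t_k.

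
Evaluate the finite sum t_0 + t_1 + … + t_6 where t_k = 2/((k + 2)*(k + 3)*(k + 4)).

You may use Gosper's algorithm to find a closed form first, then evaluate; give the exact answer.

r(k) = (k + 2)/(k + 5) after simplifying.
So A=k + 2 and B=k + 5, with C=1.
Key eq: (k + 2)·f(k+1) = (k + 4)·f(k) + (1).
deg f ≤ 2 (via 1,1,0).
A polynomial solution: f(k) = k*(k + 5)/12.
R(k) = B(k−1)·f(k)/C(k) = k*(k + 4)*(k + 5)/12; s_k = R·t_k = k*(k + 5)/(6*(k + 2)*(k + 3)).
s_(k+1) − s_k = 2/(k**3 + 9*k**2 + 26*k + 24) = t_k.
Σ_(k=0)^(6) t_k = s_(7) − s_(0) = 7/45 − (0) = 7/45.

Σ = 7/45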